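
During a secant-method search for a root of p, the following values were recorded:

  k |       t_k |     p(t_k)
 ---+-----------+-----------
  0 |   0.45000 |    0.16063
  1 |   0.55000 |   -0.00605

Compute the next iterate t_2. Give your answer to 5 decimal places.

t_2 = 0.55000 − (-0.00605)·(0.55000 − 0.45000) / (-0.00605 − 0.16063)
   = 0.55000 − (-0.0006050)/(-0.1666800) = 0.5463703

0.54637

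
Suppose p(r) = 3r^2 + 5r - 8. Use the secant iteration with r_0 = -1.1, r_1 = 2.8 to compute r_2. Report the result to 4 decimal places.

p(-1.1) = -9.870000, p(2.8) = 29.520000
r_2 = 2.800000 − 29.520000·(2.800000 − (-1.100000)) / (29.520000 − (-9.870000)) = 2.800000 − (115.128000)/(39.390000) = -0.122772

-0.1228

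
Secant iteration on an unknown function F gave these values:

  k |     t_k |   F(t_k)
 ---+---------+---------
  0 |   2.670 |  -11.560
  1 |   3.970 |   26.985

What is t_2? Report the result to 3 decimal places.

3.060

t_2 = 3.970 − 26.985·(3.970 − 2.670) / (26.985 − (-11.560))
   = 3.970 − (35.08050)/(38.54500) = 3.05988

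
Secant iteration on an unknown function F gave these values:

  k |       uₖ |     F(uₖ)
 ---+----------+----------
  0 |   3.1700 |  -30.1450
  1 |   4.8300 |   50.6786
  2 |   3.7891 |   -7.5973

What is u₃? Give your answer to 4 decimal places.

3.9248

u₃ = 3.7891 − (-7.5973)·(3.7891 − 4.8300) / (-7.5973 − 50.6786)
   = 3.7891 − (7.908030)/(-58.275900) = 3.924800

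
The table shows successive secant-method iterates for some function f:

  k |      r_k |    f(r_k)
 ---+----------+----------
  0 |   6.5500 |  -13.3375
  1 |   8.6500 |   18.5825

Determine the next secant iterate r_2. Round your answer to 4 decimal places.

7.4275

r_2 = 8.6500 − 18.5825·(8.6500 − 6.5500) / (18.5825 − (-13.3375))
   = 8.6500 − (39.023250)/(31.920000) = 7.427467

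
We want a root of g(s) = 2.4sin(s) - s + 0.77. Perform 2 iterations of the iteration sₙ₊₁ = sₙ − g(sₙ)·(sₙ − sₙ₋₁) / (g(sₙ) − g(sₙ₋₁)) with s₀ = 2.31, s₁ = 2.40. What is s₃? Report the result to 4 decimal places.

g(2.31) = 0.233613, g(2.40) = -0.008888
s₂ = 2.400000 − (-0.008888)·(2.400000 − 2.310000) / (-0.008888 − 0.233613) = 2.400000 − (-0.000800)/(-0.242501) = 2.396701
g(2.396701) = 0.000240
s₃ = 2.396701 − 0.000240·(2.396701 − 2.400000) / (0.000240 − (-0.008888)) = 2.396701 − (-0.000001)/(0.009128) = 2.396788

2.3968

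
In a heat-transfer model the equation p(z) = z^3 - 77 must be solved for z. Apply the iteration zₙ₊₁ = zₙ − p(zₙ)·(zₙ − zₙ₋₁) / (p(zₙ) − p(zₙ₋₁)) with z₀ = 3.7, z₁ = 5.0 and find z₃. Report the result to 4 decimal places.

p(3.7) = -26.347000, p(5.0) = 48.000000
z₂ = 5.000000 − 48.000000·(5.000000 − 3.700000) / (48.000000 − (-26.347000)) = 5.000000 − (62.400000)/(74.347000) = 4.160692
p(4.160692) = -4.972749
z₃ = 4.160692 − (-4.972749)·(4.160692 − 5.000000) / (-4.972749 − 48.000000) = 4.160692 − (4.173666)/(-52.972749) = 4.239481

4.2395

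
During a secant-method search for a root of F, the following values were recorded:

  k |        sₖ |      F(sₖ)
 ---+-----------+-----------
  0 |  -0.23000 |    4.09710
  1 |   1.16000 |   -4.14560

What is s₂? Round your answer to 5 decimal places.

0.46091

s₂ = 1.16000 − (-4.14560)·(1.16000 − (-0.23000)) / (-4.14560 − 4.09710)
   = 1.16000 − (-5.7623840)/(-8.2427000) = 0.4609106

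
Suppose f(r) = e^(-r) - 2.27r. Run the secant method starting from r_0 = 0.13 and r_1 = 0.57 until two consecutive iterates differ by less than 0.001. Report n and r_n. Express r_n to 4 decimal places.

f(0.13) = 0.582995, f(0.57) = -0.728375
r_2 = 0.570000 − (-0.728375)·(0.440000)/(-1.311370) = 0.325611;  |Δ| = 0.244389
f(0.325611) = -0.017050
r_3 = 0.325611 − (-0.017050)·(-0.244389)/(0.711325) = 0.319753;  |Δ| = 0.005858
f(0.319753) = 0.000490
r_4 = 0.319753 − 0.000490·(-0.005858)/(0.017540) = 0.319916;  |Δ| = 0.000164
|r_4 − r_3| = 0.000164 < 0.001

n = 4, r_n = 0.3199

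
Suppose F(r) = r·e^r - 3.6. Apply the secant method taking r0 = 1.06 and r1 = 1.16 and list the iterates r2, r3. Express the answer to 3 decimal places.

F(1.06) = -0.54045, F(1.16) = 0.10032
r2 = 1.16000 − 0.10032·(1.16000 − 1.06000) / (0.10032 − (-0.54045)) = 1.16000 − (0.01003)/(0.64077) = 1.14434
F(1.14434) = -0.00633
r3 = 1.14434 − (-0.00633)·(1.14434 − 1.16000) / (-0.00633 − 0.10032) = 1.14434 − (0.00010)/(-0.10665) = 1.14527

1.144, 1.145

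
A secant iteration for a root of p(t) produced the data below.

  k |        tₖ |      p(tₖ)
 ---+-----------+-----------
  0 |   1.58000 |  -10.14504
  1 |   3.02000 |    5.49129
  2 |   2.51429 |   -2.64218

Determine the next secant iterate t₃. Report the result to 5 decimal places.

2.67857

t₃ = 2.51429 − (-2.64218)·(2.51429 − 3.02000) / (-2.64218 − 5.49129)
   = 2.51429 − (1.3361768)/(-8.1334700) = 2.6785713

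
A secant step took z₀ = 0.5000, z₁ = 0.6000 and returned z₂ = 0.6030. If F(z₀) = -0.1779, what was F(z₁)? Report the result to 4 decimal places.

-0.0052

The secant line through (0.5000, -0.1779) and (0.6000, F(z₁)) crosses zero at z₂ = 0.6030.
So (0.5000, -0.1779), (0.6000, F(z₁)), (0.6030, 0) are collinear:
F(z₁) = -0.1779 · (0.6000 − 0.6030) / (0.5000 − 0.6030) = -0.1779 · (-0.003000)/(-0.103000) = -0.005182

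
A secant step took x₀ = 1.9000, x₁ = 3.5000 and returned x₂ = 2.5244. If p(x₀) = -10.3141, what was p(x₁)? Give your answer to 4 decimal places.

16.1154

The secant line through (1.9000, -10.3141) and (3.5000, p(x₁)) crosses zero at x₂ = 2.5244.
So (1.9000, -10.3141), (3.5000, p(x₁)), (2.5244, 0) are collinear:
p(x₁) = -10.3141 · (3.5000 − 2.5244) / (1.9000 − 2.5244) = -10.3141 · (0.975600)/(-0.624400) = 16.115368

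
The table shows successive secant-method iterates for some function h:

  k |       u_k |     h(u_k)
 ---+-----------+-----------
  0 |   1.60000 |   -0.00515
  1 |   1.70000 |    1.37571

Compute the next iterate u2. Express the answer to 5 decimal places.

1.60037

u2 = 1.70000 − 1.37571·(1.70000 − 1.60000) / (1.37571 − (-0.00515))
   = 1.70000 − (0.1375710)/(1.3808600) = 1.6003730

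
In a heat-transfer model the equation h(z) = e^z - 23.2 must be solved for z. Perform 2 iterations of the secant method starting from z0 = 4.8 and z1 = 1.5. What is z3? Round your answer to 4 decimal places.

4.6709

h(4.8) = 98.310418, h(1.5) = -18.718311
z2 = 1.500000 − (-18.718311)·(1.500000 − 4.800000) / (-18.718311 − 98.310418) = 1.500000 − (61.770426)/(-117.028728) = 2.027823
h(2.027823) = -15.602473
z3 = 2.027823 − (-15.602473)·(2.027823 − 1.500000) / (-15.602473 − (-18.718311)) = 2.027823 − (-8.235340)/(3.115838) = 4.670881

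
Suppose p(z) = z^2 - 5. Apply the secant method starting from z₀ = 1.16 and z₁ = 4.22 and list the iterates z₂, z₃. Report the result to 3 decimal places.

1.839, 2.106

p(1.16) = -3.65440, p(4.22) = 12.80840
z₂ = 4.22000 − 12.80840·(4.22000 − 1.16000) / (12.80840 − (-3.65440)) = 4.22000 − (39.19370)/(16.46280) = 1.83926
p(1.83926) = -1.61714
z₃ = 1.83926 − (-1.61714)·(1.83926 − 4.22000) / (-1.61714 − 12.80840) = 1.83926 − (3.84998)/(-14.42554) = 2.10614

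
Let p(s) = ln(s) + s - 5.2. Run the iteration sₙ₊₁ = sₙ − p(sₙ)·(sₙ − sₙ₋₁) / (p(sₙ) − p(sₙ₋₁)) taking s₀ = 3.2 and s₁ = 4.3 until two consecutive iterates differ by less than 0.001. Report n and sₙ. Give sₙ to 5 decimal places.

n = 4, sₙ = 3.85153

p(3.2) = -0.8368492, p(4.3) = 0.5586150
s₂ = 4.3000000 − 0.5586150·(1.1000000)/(1.3954642) = 3.8596616;  |Δ| = 0.4403384
p(3.8596616) = 0.0102411
s₃ = 3.8596616 − 0.0102411·(-0.4403384)/(-0.5483740) = 3.8514381;  |Δ| = 0.0082235
p(3.8514381) = -0.0001153
s₄ = 3.8514381 − (-0.0001153)·(-0.0082235)/(-0.0103564) = 3.8515296;  |Δ| = 0.0000915
|s₄ − s₃| = 0.0000915 < 0.001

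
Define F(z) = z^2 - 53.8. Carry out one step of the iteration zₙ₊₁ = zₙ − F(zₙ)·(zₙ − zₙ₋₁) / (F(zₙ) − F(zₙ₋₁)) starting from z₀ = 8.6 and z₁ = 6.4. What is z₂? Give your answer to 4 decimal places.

7.2560

F(8.6) = 20.160000, F(6.4) = -12.840000
z₂ = 6.400000 − (-12.840000)·(6.400000 − 8.600000) / (-12.840000 − 20.160000) = 6.400000 − (28.248000)/(-33.000000) = 7.256000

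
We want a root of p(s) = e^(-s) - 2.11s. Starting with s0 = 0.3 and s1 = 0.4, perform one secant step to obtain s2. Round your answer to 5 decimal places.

p(0.3) = 0.1078182, p(0.4) = -0.1736800
s2 = 0.4000000 − (-0.1736800)·(0.4000000 − 0.3000000) / (-0.1736800 − 0.1078182) = 0.4000000 − (-0.0173680)/(-0.2814982) = 0.3383016

0.33830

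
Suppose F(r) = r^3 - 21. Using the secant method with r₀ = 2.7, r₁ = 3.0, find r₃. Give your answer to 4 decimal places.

2.7585

F(2.7) = -1.317000, F(3.0) = 6.000000
r₂ = 3.000000 − 6.000000·(3.000000 − 2.700000) / (6.000000 − (-1.317000)) = 3.000000 − (1.800000)/(7.317000) = 2.753998
F(2.753998) = -0.112299
r₃ = 2.753998 − (-0.112299)·(2.753998 − 3.000000) / (-0.112299 − 6.000000) = 2.753998 − (0.027626)/(-6.112299) = 2.758517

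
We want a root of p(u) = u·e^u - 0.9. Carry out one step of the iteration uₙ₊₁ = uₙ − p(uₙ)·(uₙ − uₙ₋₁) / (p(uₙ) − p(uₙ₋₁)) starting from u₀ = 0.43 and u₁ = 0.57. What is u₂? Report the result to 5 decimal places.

p(0.43) = -0.2389793, p(0.57) = 0.1079122
u₂ = 0.5700000 − 0.1079122·(0.5700000 − 0.4300000) / (0.1079122 − (-0.2389793)) = 0.5700000 − (0.0151077)/(0.3468915) = 0.5264483

0.52645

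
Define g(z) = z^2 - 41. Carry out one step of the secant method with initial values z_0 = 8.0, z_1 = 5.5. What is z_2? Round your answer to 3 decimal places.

g(8.0) = 23.00000, g(5.5) = -10.75000
z_2 = 5.50000 − (-10.75000)·(5.50000 − 8.00000) / (-10.75000 − 23.00000) = 5.50000 − (26.87500)/(-33.75000) = 6.29630

6.296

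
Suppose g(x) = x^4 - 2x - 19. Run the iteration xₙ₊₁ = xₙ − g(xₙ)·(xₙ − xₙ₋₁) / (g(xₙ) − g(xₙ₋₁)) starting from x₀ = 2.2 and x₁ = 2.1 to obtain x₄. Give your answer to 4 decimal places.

2.1994

g(2.2) = 0.025600, g(2.1) = -3.751900
x₂ = 2.100000 − (-3.751900)·(2.100000 − 2.200000) / (-3.751900 − 0.025600) = 2.100000 − (0.375190)/(-3.777500) = 2.199322
g(2.199322) = -0.001896
x₃ = 2.199322 − (-0.001896)·(2.199322 − 2.100000) / (-0.001896 − (-3.751900)) = 2.199322 − (-0.000188)/(3.750004) = 2.199373
g(2.199373) = 0.000140
x₄ = 2.199373 − 0.000140·(2.199373 − 2.199322) / (0.000140 − (-0.001896)) = 2.199373 − (0.000000)/(0.002036) = 2.199369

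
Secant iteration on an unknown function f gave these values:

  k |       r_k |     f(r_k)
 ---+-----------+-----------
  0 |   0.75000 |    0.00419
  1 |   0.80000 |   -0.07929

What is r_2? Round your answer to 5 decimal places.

0.75251

r_2 = 0.80000 − (-0.07929)·(0.80000 − 0.75000) / (-0.07929 − 0.00419)
   = 0.80000 − (-0.0039645)/(-0.0834800) = 0.7525096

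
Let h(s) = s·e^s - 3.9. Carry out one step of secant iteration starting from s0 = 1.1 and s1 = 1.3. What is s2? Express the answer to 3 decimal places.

1.181

h(1.1) = -0.59542, h(1.3) = 0.87009
s2 = 1.30000 − 0.87009·(1.30000 − 1.10000) / (0.87009 − (-0.59542)) = 1.30000 − (0.17402)/(1.46550) = 1.18126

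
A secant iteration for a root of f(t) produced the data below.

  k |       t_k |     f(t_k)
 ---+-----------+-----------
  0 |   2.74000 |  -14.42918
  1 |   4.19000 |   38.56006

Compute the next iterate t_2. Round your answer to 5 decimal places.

t_2 = 4.19000 − 38.56006·(4.19000 − 2.74000) / (38.56006 − (-14.42918))
   = 4.19000 − (55.9120870)/(52.9892400) = 3.1348407

3.13484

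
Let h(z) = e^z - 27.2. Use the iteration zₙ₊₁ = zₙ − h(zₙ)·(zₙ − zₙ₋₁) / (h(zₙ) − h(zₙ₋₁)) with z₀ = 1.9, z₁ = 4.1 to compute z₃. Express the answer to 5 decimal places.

h(1.9) = -20.5141056, h(4.1) = 33.1402876
z₂ = 4.1000000 − 33.1402876·(4.1000000 − 1.9000000) / (33.1402876 − (-20.5141056)) = 4.1000000 − (72.9086327)/(53.6543932) = 2.7411433
h(2.7411433) = -11.6952988
z₃ = 2.7411433 − (-11.6952988)·(2.7411433 − 4.1000000) / (-11.6952988 − 33.1402876) = 2.7411433 − (15.8922354)/(-44.8355864) = 3.0955991

3.09560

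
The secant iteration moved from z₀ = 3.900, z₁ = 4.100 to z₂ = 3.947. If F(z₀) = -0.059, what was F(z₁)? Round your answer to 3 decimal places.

0.192

The secant line through (3.900, -0.059) and (4.100, F(z₁)) crosses zero at z₂ = 3.947.
So (3.900, -0.059), (4.100, F(z₁)), (3.947, 0) are collinear:
F(z₁) = -0.059 · (4.100 − 3.947) / (3.900 − 3.947) = -0.059 · (0.15300)/(-0.04700) = 0.19206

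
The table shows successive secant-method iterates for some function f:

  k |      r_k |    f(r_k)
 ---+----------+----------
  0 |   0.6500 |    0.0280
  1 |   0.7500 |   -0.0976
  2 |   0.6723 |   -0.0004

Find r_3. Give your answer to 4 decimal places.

r_3 = 0.6723 − (-0.0004)·(0.6723 − 0.7500) / (-0.0004 − (-0.0976))
   = 0.6723 − (0.000031)/(0.097200) = 0.671980

0.6720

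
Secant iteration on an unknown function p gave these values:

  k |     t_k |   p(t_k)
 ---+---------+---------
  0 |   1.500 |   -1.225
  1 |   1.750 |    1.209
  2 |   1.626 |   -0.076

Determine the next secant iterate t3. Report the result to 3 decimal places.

1.633

t3 = 1.626 − (-0.076)·(1.626 − 1.750) / (-0.076 − 1.209)
   = 1.626 − (0.00942)/(-1.28500) = 1.63333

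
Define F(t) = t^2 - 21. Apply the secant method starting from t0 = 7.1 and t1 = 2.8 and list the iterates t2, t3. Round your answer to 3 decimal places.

4.129, 4.699

F(7.1) = 29.41000, F(2.8) = -13.16000
t2 = 2.80000 − (-13.16000)·(2.80000 − 7.10000) / (-13.16000 − 29.41000) = 2.80000 − (56.58800)/(-42.57000) = 4.12929
F(4.12929) = -3.94894
t3 = 4.12929 − (-3.94894)·(4.12929 − 2.80000) / (-3.94894 − (-13.16000)) = 4.12929 − (-5.24930)/(9.21106) = 4.69918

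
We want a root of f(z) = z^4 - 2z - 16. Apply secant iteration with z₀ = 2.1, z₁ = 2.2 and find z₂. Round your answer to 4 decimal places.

f(2.1) = -0.751900, f(2.2) = 3.025600
z₂ = 2.200000 − 3.025600·(2.200000 − 2.100000) / (3.025600 − (-0.751900)) = 2.200000 − (0.302560)/(3.777500) = 2.119905

2.1199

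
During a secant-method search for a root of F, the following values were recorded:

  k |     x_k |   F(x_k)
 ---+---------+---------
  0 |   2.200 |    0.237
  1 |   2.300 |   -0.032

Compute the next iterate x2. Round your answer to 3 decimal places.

2.288

x2 = 2.300 − (-0.032)·(2.300 − 2.200) / (-0.032 − 0.237)
   = 2.300 − (-0.00320)/(-0.26900) = 2.28810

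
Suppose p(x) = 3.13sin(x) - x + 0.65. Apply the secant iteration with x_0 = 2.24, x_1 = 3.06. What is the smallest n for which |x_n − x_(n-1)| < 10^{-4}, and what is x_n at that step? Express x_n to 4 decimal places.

n = 5, x_n = 2.5066

p(2.24) = 0.864909, p(3.06) = -2.154898
x_2 = 3.060000 − (-2.154898)·(0.820000)/(-3.019807) = 2.474858;  |Δ| = 0.585142
p(2.474858) = 0.110807
x_3 = 2.474858 − 0.110807·(-0.585142)/(2.265706) = 2.503475;  |Δ| = 0.028617
p(2.503475) = 0.011018
x_4 = 2.503475 − 0.011018·(0.028617)/(-0.099790) = 2.506635;  |Δ| = 0.003160
p(2.506635) = -0.000095
x_5 = 2.506635 − (-0.000095)·(0.003160)/(-0.011112) = 2.506608;  |Δ| = 0.000027
|x_5 − x_4| = 0.000027 < 10^{-4}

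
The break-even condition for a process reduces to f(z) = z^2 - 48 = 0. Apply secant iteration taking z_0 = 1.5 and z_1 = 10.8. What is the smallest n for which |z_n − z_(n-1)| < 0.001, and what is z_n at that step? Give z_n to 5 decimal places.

n = 7, z_n = 6.92820

f(1.5) = -45.7500000, f(10.8) = 68.6400000
z_2 = 10.8000000 − 68.6400000·(9.3000000)/(114.3900000) = 5.2195122;  |Δ| = 5.5804878
f(5.2195122) = -20.7566924
z_3 = 5.2195122 − (-20.7566924)·(-5.5804878)/(-89.3966924) = 6.5152253;  |Δ| = 1.2957131
f(6.5152253) = -5.5518388
z_4 = 6.5152253 − (-5.5518388)·(1.2957131)/(15.2048536) = 6.9883368;  |Δ| = 0.4731115
f(6.9883368) = 0.8368512
z_5 = 6.9883368 − 0.8368512·(0.4731115)/(6.3886900) = 6.9263642;  |Δ| = 0.0619726
f(6.9263642) = -0.0254794
z_6 = 6.9263642 − (-0.0254794)·(-0.0619726)/(-0.8623305) = 6.9281953;  |Δ| = 0.0018311
f(6.9281953) = -0.0001101
z_7 = 6.9281953 − (-0.0001101)·(0.0018311)/(0.0253692) = 6.9282032;  |Δ| = 0.0000079
|z_7 − z_6| = 0.0000079 < 0.001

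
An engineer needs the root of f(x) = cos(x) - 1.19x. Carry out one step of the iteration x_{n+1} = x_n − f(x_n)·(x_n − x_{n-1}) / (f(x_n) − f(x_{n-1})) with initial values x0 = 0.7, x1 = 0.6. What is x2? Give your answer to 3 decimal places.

f(0.7) = -0.06816, f(0.6) = 0.11134
x2 = 0.60000 − 0.11134·(0.60000 − 0.70000) / (0.11134 − (-0.06816)) = 0.60000 − (-0.01113)/(0.17949) = 0.66203

0.662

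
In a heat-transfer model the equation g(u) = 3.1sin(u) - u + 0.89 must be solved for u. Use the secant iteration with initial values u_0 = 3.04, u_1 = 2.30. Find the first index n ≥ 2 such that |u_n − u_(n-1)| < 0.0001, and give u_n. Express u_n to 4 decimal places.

g(3.04) = -1.835604, g(2.30) = 0.901686
u_2 = 2.300000 − 0.901686·(-0.740000)/(2.737290) = 2.543762;  |Δ| = 0.243762
g(2.543762) = 0.091075
u_3 = 2.543762 − 0.091075·(0.243762)/(-0.810611) = 2.571150;  |Δ| = 0.027387
g(2.571150) = -0.007134
u_4 = 2.571150 − (-0.007134)·(0.027387)/(-0.098209) = 2.569160;  |Δ| = 0.001989
g(2.569160) = 0.000043
u_5 = 2.569160 − 0.000043·(-0.001989)/(0.007177) = 2.569172;  |Δ| = 0.000012
|u_5 − u_4| = 0.000012 < 0.0001

n = 5, u_n = 2.5692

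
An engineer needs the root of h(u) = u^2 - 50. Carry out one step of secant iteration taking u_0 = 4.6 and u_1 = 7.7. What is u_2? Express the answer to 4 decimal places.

6.9447

h(4.6) = -28.840000, h(7.7) = 9.290000
u_2 = 7.700000 − 9.290000·(7.700000 − 4.600000) / (9.290000 − (-28.840000)) = 7.700000 − (28.799000)/(38.130000) = 6.944715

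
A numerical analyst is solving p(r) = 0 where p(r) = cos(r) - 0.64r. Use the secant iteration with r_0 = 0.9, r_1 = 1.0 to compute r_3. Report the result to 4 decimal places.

p(0.9) = 0.045610, p(1.0) = -0.099698
r_2 = 1.000000 − (-0.099698)·(1.000000 − 0.900000) / (-0.099698 − 0.045610) = 1.000000 − (-0.009970)/(-0.145308) = 0.931389
p(0.931389) = 0.000632
r_3 = 0.931389 − 0.000632·(0.931389 − 1.000000) / (0.000632 − (-0.099698)) = 0.931389 − (-0.000043)/(0.100329) = 0.931821

0.9318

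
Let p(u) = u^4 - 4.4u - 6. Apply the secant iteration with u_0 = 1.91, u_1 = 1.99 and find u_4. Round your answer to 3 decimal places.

p(1.91) = -1.09537, p(1.99) = 0.92639
u_2 = 1.99000 − 0.92639·(1.99000 − 1.91000) / (0.92639 − (-1.09537)) = 1.99000 − (0.07411)/(2.02176) = 1.95334
p(1.95334) = -0.03629
u_3 = 1.95334 − (-0.03629)·(1.95334 − 1.99000) / (-0.03629 − 0.92639) = 1.95334 − (0.00133)/(-0.96269) = 1.95473
p(1.95473) = -0.00113
u_4 = 1.95473 − (-0.00113)·(1.95473 − 1.95334) / (-0.00113 − (-0.03629)) = 1.95473 − (0.00000)/(0.03516) = 1.95477

1.955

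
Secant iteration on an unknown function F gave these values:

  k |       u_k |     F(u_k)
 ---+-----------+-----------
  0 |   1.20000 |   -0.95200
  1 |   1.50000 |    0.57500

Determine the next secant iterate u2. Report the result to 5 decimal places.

1.38703

u2 = 1.50000 − 0.57500·(1.50000 − 1.20000) / (0.57500 − (-0.95200))
   = 1.50000 − (0.1725000)/(1.5270000) = 1.3870334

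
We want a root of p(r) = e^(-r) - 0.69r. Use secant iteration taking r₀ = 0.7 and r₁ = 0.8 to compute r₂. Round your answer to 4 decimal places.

p(0.7) = 0.013585, p(0.8) = -0.102671
r₂ = 0.800000 − (-0.102671)·(0.800000 − 0.700000) / (-0.102671 − 0.013585) = 0.800000 − (-0.010267)/(-0.116256) = 0.711686

0.7117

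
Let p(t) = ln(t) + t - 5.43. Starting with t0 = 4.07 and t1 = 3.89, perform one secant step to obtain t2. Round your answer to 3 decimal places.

p(4.07) = 0.04364, p(3.89) = -0.18159
t2 = 3.89000 − (-0.18159)·(3.89000 − 4.07000) / (-0.18159 − 0.04364) = 3.89000 − (0.03269)/(-0.22523) = 4.03512

4.035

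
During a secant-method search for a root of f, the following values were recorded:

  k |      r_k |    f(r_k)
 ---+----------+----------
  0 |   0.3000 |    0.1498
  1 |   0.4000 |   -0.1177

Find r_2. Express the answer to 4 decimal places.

r_2 = 0.4000 − (-0.1177)·(0.4000 − 0.3000) / (-0.1177 − 0.1498)
   = 0.4000 − (-0.011770)/(-0.267500) = 0.356000

0.3560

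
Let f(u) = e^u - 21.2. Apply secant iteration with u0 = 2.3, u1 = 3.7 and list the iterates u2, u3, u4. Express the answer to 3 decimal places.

f(2.3) = -11.22582, f(3.7) = 19.24730
u2 = 3.70000 − 19.24730·(3.70000 − 2.30000) / (19.24730 − (-11.22582)) = 3.70000 − (26.94623)/(30.47312) = 2.81574
f(2.81574) = -4.49450
u3 = 2.81574 − (-4.49450)·(2.81574 − 3.70000) / (-4.49450 − 19.24730) = 2.81574 − (3.97432)/(-23.74181) = 2.98314
f(2.98314) = -1.45036
u4 = 2.98314 − (-1.45036)·(2.98314 − 2.81574) / (-1.45036 − (-4.49450)) = 2.98314 − (-0.24279)/(3.04414) = 3.06289

2.816, 2.983, 3.063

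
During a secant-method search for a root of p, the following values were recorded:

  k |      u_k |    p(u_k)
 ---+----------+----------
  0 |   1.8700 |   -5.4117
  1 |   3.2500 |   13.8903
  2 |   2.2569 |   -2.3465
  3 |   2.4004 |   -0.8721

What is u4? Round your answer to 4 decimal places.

u4 = 2.4004 − (-0.8721)·(2.4004 − 2.2569) / (-0.8721 − (-2.3465))
   = 2.4004 − (-0.125146)/(1.474400) = 2.485280

2.4853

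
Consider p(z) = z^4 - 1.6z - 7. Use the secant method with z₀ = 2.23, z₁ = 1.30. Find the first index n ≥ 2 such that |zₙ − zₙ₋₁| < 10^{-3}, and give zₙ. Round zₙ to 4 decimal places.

n = 7, zₙ = 1.7708

p(2.23) = 14.161734, p(1.30) = -6.223900
z₂ = 1.300000 − (-6.223900)·(-0.930000)/(-20.385634) = 1.583937;  |Δ| = 0.283937
p(1.583937) = -3.239945
z₃ = 1.583937 − (-3.239945)·(0.283937)/(2.983955) = 1.892232;  |Δ| = 0.308295
p(1.892232) = 2.792702
z₄ = 1.892232 − 2.792702·(0.308295)/(6.032646) = 1.749512;  |Δ| = 0.142719
p(1.749512) = -0.430766
z₅ = 1.749512 − (-0.430766)·(-0.142719)/(-3.223468) = 1.768584;  |Δ| = 0.019072
p(1.768584) = -0.046034
z₆ = 1.768584 − (-0.046034)·(0.019072)/(0.384733) = 1.770866;  |Δ| = 0.002282
p(1.770866) = 0.000909
z₇ = 1.770866 − 0.000909·(0.002282)/(0.046942) = 1.770822;  |Δ| = 0.000044
|z₇ − z₆| = 0.000044 < 10^{-3}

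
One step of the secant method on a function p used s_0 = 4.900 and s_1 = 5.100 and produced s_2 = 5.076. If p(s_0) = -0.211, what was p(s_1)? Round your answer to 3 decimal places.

0.029

The secant line through (4.900, -0.211) and (5.100, p(s_1)) crosses zero at s_2 = 5.076.
So (4.900, -0.211), (5.100, p(s_1)), (5.076, 0) are collinear:
p(s_1) = -0.211 · (5.100 − 5.076) / (4.900 − 5.076) = -0.211 · (0.02400)/(-0.17600) = 0.02877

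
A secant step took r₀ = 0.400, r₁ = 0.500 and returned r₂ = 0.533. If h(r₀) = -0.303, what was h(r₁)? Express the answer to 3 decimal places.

-0.075

The secant line through (0.400, -0.303) and (0.500, h(r₁)) crosses zero at r₂ = 0.533.
So (0.400, -0.303), (0.500, h(r₁)), (0.533, 0) are collinear:
h(r₁) = -0.303 · (0.500 − 0.533) / (0.400 − 0.533) = -0.303 · (-0.03300)/(-0.13300) = -0.07518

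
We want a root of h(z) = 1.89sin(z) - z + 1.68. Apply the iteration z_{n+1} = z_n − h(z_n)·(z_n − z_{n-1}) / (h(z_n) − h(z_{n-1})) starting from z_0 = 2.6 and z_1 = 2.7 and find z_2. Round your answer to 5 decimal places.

2.62037

h(2.6) = 0.0542976, h(2.7) = -0.2122520
z_2 = 2.7000000 − (-0.2122520)·(2.7000000 − 2.6000000) / (-0.2122520 − 0.0542976) = 2.7000000 − (-0.0212252)/(-0.2665496) = 2.6203705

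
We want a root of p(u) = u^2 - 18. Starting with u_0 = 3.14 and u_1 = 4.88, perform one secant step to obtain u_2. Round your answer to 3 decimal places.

p(3.14) = -8.14040, p(4.88) = 5.81440
u_2 = 4.88000 − 5.81440·(4.88000 − 3.14000) / (5.81440 − (-8.14040)) = 4.88000 − (10.11706)/(13.95480) = 4.15501

4.155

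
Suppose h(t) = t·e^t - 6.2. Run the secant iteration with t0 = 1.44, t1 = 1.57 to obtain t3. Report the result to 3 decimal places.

h(1.44) = -0.12220, h(1.57) = 1.34644
t2 = 1.57000 − 1.34644·(1.57000 − 1.44000) / (1.34644 − (-0.12220)) = 1.57000 − (0.17504)/(1.46864) = 1.45082
h(1.45082) = -0.00995
t3 = 1.45082 − (-0.00995)·(1.45082 − 1.57000) / (-0.00995 − 1.34644) = 1.45082 − (0.00119)/(-1.35639) = 1.45169

1.452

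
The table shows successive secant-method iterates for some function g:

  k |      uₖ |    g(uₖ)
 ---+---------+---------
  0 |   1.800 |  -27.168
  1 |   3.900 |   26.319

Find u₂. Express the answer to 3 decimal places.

2.867

u₂ = 3.900 − 26.319·(3.900 − 1.800) / (26.319 − (-27.168))
   = 3.900 − (55.26990)/(53.48700) = 2.86667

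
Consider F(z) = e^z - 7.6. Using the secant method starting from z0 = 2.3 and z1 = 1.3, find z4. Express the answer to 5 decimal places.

2.02584

F(2.3) = 2.3741825, F(1.3) = -3.9307033
z2 = 1.3000000 − (-3.9307033)·(1.3000000 − 2.3000000) / (-3.9307033 − 2.3741825) = 1.3000000 − (3.9307033)/(-6.3048858) = 1.9234377
F(1.9234377) = -0.7555529
z3 = 1.9234377 − (-0.7555529)·(1.9234377 − 1.3000000) / (-0.7555529 − (-3.9307033)) = 1.9234377 − (-0.4710402)/(3.1751504) = 2.0717898
F(2.0717898) = 0.3390193
z4 = 2.0717898 − 0.3390193·(2.0717898 − 1.9234377) / (0.3390193 − (-0.7555529)) = 2.0717898 − (0.0502942)/(1.0945723) = 2.0258410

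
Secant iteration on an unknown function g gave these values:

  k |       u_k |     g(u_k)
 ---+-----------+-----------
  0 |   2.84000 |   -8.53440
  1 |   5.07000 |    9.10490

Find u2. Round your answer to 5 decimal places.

3.91894

u2 = 5.07000 − 9.10490·(5.07000 − 2.84000) / (9.10490 − (-8.53440))
   = 5.07000 − (20.3039270)/(17.6393000) = 3.9189381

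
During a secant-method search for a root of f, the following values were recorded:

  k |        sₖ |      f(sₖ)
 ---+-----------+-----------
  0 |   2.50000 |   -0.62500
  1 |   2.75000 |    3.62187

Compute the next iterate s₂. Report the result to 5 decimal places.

s₂ = 2.75000 − 3.62187·(2.75000 − 2.50000) / (3.62187 − (-0.62500))
   = 2.75000 − (0.9054675)/(4.2468700) = 2.5367918

2.53679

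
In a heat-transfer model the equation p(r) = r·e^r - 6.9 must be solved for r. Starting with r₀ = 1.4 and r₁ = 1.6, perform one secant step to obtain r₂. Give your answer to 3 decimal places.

p(1.4) = -1.22272, p(1.6) = 1.02485
r₂ = 1.60000 − 1.02485·(1.60000 − 1.40000) / (1.02485 − (-1.22272)) = 1.60000 − (0.20497)/(2.24757) = 1.50880

1.509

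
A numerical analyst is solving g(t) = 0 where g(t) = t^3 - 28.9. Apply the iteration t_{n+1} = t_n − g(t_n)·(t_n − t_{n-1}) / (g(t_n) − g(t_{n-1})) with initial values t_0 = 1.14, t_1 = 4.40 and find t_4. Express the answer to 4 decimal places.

g(1.14) = -27.418456, g(4.40) = 56.284000
t_2 = 4.400000 − 56.284000·(4.400000 − 1.140000) / (56.284000 − (-27.418456)) = 4.400000 − (183.485840)/(83.702456) = 2.207880
g(2.207880) = -18.137174
t_3 = 2.207880 − (-18.137174)·(2.207880 − 4.400000) / (-18.137174 − 56.284000) = 2.207880 − (39.758865)/(-74.421174) = 2.742121
g(2.742121) = -8.281365
t_4 = 2.742121 − (-8.281365)·(2.742121 − 2.207880) / (-8.281365 − (-18.137174)) = 2.742121 − (-4.424247)/(9.855810) = 3.191019

3.1910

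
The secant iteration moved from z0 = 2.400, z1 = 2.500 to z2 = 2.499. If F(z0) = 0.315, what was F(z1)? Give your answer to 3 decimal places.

-0.003

The secant line through (2.400, 0.315) and (2.500, F(z1)) crosses zero at z2 = 2.499.
So (2.400, 0.315), (2.500, F(z1)), (2.499, 0) are collinear:
F(z1) = 0.315 · (2.500 − 2.499) / (2.400 − 2.499) = 0.315 · (0.00100)/(-0.09900) = -0.00318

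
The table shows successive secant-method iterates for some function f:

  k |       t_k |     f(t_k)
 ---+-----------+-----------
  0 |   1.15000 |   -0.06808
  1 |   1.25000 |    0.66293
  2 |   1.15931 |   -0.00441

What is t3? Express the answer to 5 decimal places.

t3 = 1.15931 − (-0.00441)·(1.15931 − 1.25000) / (-0.00441 − 0.66293)
   = 1.15931 − (0.0003999)/(-0.6673400) = 1.1599093

1.15991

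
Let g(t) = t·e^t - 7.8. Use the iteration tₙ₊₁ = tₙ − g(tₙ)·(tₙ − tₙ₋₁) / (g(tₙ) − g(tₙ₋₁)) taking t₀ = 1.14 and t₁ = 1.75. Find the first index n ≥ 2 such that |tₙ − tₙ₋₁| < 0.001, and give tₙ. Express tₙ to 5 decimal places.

n = 5, tₙ = 1.59024

g(1.14) = -4.2354841, g(1.75) = 2.2705547
t₂ = 1.7500000 − 2.2705547·(0.6100000)/(6.5060387) = 1.5371150;  |Δ| = 0.2128850
g(1.5371150) = -0.6506445
t₃ = 1.5371150 − (-0.6506445)·(-0.2128850)/(-2.9211992) = 1.5845313;  |Δ| = 0.0474163
g(1.5845313) = -0.0722334
t₄ = 1.5845313 − (-0.0722334)·(0.0474163)/(0.5784112) = 1.5904527;  |Δ| = 0.0059215
g(1.5904527) = 0.0027126
t₅ = 1.5904527 − 0.0027126·(0.0059215)/(0.0749459) = 1.5902384;  |Δ| = 0.0002143
|t₅ − t₄| = 0.0002143 < 0.001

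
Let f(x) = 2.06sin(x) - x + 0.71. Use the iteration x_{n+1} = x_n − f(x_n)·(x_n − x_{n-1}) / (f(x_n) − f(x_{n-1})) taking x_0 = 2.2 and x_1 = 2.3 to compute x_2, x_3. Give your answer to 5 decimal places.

2.27652, 2.27713

f(2.2) = 0.1755026, f(2.3) = -0.0538473
x_2 = 2.3000000 − (-0.0538473)·(2.3000000 − 2.2000000) / (-0.0538473 − 0.1755026) = 2.3000000 − (-0.0053847)/(-0.2293499) = 2.2765218
f(2.2765218) = 0.0014292
x_3 = 2.2765218 − 0.0014292·(2.2765218 − 2.3000000) / (0.0014292 − (-0.0538473)) = 2.2765218 − (-0.0000336)/(0.0552764) = 2.2771288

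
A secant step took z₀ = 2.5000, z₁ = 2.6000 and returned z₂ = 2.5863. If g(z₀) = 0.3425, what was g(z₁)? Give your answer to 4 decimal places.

-0.0544

The secant line through (2.5000, 0.3425) and (2.6000, g(z₁)) crosses zero at z₂ = 2.5863.
So (2.5000, 0.3425), (2.6000, g(z₁)), (2.5863, 0) are collinear:
g(z₁) = 0.3425 · (2.6000 − 2.5863) / (2.5000 − 2.5863) = 0.3425 · (0.013700)/(-0.086300) = -0.054371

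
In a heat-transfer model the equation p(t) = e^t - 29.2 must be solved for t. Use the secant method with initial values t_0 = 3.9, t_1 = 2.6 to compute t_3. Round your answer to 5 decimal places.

3.46753

p(3.9) = 20.2024491, p(2.6) = -15.7362620
t_2 = 2.6000000 − (-15.7362620)·(2.6000000 − 3.9000000) / (-15.7362620 − 20.2024491) = 2.6000000 − (20.4571406)/(-35.9387111) = 3.1692230
p(3.1692230) = -5.4110071
t_3 = 3.1692230 − (-5.4110071)·(3.1692230 − 2.6000000) / (-5.4110071 − (-15.7362620)) = 3.1692230 − (-3.0800697)/(10.3252548) = 3.4675275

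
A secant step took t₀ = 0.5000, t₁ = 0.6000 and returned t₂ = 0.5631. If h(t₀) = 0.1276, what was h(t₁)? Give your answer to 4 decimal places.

-0.0746

The secant line through (0.5000, 0.1276) and (0.6000, h(t₁)) crosses zero at t₂ = 0.5631.
So (0.5000, 0.1276), (0.6000, h(t₁)), (0.5631, 0) are collinear:
h(t₁) = 0.1276 · (0.6000 − 0.5631) / (0.5000 − 0.5631) = 0.1276 · (0.036900)/(-0.063100) = -0.074619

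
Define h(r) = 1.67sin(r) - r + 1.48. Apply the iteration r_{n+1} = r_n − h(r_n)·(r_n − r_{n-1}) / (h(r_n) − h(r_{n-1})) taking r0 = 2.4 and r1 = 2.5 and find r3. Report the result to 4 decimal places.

h(2.4) = 0.208024, h(2.5) = -0.020552
r2 = 2.500000 − (-0.020552)·(2.500000 − 2.400000) / (-0.020552 − 0.208024) = 2.500000 − (-0.002055)/(-0.228575) = 2.491009
h(2.491009) = 0.000428
r3 = 2.491009 − 0.000428·(2.491009 − 2.500000) / (0.000428 − (-0.020552)) = 2.491009 − (-0.000004)/(0.020980) = 2.491192

2.4912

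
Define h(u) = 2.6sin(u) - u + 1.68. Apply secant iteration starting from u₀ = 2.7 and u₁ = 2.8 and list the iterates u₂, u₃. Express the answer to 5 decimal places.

2.72680, 2.72709

h(2.7) = 0.0911877, h(2.8) = -0.2490308
u₂ = 2.8000000 − (-0.2490308)·(2.8000000 − 2.7000000) / (-0.2490308 − 0.0911877) = 2.8000000 − (-0.0249031)/(-0.3402185) = 2.7268027
h(2.7268027) = 0.0009914
u₃ = 2.7268027 − 0.0009914·(2.7268027 − 2.8000000) / (0.0009914 − (-0.2490308)) = 2.7268027 − (-0.0000726)/(0.2500222) = 2.7270929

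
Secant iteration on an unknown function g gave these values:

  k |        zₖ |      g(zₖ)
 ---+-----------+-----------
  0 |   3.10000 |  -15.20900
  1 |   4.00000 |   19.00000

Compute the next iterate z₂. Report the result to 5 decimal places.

z₂ = 4.00000 − 19.00000·(4.00000 − 3.10000) / (19.00000 − (-15.20900))
   = 4.00000 − (17.1000000)/(34.2090000) = 3.5001315

3.50013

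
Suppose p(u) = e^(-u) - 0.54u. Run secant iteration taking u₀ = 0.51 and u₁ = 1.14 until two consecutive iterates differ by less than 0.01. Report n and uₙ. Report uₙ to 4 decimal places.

p(0.51) = 0.325096, p(1.14) = -0.295781
u₂ = 1.140000 − (-0.295781)·(0.630000)/(-0.620877) = 0.839873;  |Δ| = 0.300127
p(0.839873) = -0.021766
u₃ = 0.839873 − (-0.021766)·(-0.300127)/(0.274015) = 0.816033;  |Δ| = 0.023840
p(0.816033) = 0.001525
u₄ = 0.816033 − 0.001525·(-0.023840)/(0.023290) = 0.817593;  |Δ| = 0.001561
|u₄ − u₃| = 0.001561 < 0.01

n = 4, uₙ = 0.8176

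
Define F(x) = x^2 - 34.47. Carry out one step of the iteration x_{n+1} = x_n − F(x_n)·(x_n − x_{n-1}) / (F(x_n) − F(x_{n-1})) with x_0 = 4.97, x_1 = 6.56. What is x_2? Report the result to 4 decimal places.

F(4.97) = -9.769100, F(6.56) = 8.563600
x_2 = 6.560000 − 8.563600·(6.560000 − 4.970000) / (8.563600 − (-9.769100)) = 6.560000 − (13.616124)/(18.332700) = 5.817277

5.8173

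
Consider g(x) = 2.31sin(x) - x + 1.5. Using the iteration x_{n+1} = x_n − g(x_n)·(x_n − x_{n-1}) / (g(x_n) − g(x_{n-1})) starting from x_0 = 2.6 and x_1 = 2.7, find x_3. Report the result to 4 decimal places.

g(2.6) = 0.090808, g(2.7) = -0.212752
x_2 = 2.700000 − (-0.212752)·(2.700000 − 2.600000) / (-0.212752 − 0.090808) = 2.700000 − (-0.021275)/(-0.303561) = 2.629914
g(2.629914) = 0.001157
x_3 = 2.629914 − 0.001157·(2.629914 − 2.700000) / (0.001157 − (-0.212752)) = 2.629914 − (-0.000081)/(0.213910) = 2.630293

2.6303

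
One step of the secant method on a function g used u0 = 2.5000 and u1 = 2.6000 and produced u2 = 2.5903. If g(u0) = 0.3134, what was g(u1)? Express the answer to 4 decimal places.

-0.0337

The secant line through (2.5000, 0.3134) and (2.6000, g(u1)) crosses zero at u2 = 2.5903.
So (2.5000, 0.3134), (2.6000, g(u1)), (2.5903, 0) are collinear:
g(u1) = 0.3134 · (2.6000 − 2.5903) / (2.5000 − 2.5903) = 0.3134 · (0.009700)/(-0.090300) = -0.033665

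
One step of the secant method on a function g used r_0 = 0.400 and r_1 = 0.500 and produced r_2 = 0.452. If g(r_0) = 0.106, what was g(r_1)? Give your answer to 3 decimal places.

-0.098

The secant line through (0.400, 0.106) and (0.500, g(r_1)) crosses zero at r_2 = 0.452.
So (0.400, 0.106), (0.500, g(r_1)), (0.452, 0) are collinear:
g(r_1) = 0.106 · (0.500 − 0.452) / (0.400 − 0.452) = 0.106 · (0.04800)/(-0.05200) = -0.09785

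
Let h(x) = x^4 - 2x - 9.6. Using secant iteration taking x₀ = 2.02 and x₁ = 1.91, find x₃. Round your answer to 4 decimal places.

1.9143

h(2.02) = 3.009664, h(1.91) = -0.111366
x₂ = 1.910000 − (-0.111366)·(1.910000 − 2.020000) / (-0.111366 − 3.009664) = 1.910000 − (0.012250)/(-3.121031) = 1.913925
h(1.913925) = -0.009481
x₃ = 1.913925 − (-0.009481)·(1.913925 − 1.910000) / (-0.009481 − (-0.111366)) = 1.913925 − (-0.000037)/(0.101885) = 1.914290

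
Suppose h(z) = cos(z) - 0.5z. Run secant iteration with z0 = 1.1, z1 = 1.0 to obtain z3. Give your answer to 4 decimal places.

h(1.1) = -0.096404, h(1.0) = 0.040302
z2 = 1.000000 − 0.040302·(1.000000 − 1.100000) / (0.040302 − (-0.096404)) = 1.000000 − (-0.004030)/(0.136706) = 1.029481
h(1.029481) = 0.000523
z3 = 1.029481 − 0.000523·(1.029481 − 1.000000) / (0.000523 − 0.040302) = 1.029481 − (0.000015)/(-0.039779) = 1.029869

1.0299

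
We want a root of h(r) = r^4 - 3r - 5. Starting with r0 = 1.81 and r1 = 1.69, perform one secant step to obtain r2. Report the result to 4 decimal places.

1.7936

h(1.81) = 0.302831, h(1.69) = -1.912693
r2 = 1.690000 − (-1.912693)·(1.690000 − 1.810000) / (-1.912693 − 0.302831) = 1.690000 − (0.229523)/(-2.215524) = 1.793598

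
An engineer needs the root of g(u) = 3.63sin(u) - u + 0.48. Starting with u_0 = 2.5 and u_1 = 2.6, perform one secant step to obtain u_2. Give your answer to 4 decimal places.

2.5380

g(2.5) = 0.152454, g(2.6) = -0.248730
u_2 = 2.600000 − (-0.248730)·(2.600000 − 2.500000) / (-0.248730 − 0.152454) = 2.600000 − (-0.024873)/(-0.401184) = 2.538001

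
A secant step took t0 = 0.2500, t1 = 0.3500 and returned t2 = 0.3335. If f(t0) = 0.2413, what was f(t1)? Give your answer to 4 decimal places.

-0.0477

The secant line through (0.2500, 0.2413) and (0.3500, f(t1)) crosses zero at t2 = 0.3335.
So (0.2500, 0.2413), (0.3500, f(t1)), (0.3335, 0) are collinear:
f(t1) = 0.2413 · (0.3500 − 0.3335) / (0.2500 − 0.3335) = 0.2413 · (0.016500)/(-0.083500) = -0.047682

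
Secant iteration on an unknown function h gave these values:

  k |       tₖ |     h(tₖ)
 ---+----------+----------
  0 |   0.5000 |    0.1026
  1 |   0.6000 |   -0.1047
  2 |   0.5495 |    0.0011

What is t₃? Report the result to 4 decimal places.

t₃ = 0.5495 − 0.0011·(0.5495 − 0.6000) / (0.0011 − (-0.1047))
   = 0.5495 − (-0.000056)/(0.105800) = 0.550025

0.5500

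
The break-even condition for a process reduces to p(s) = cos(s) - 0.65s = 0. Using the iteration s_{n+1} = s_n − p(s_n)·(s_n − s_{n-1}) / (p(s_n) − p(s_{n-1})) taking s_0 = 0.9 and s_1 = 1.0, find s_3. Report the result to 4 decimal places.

p(0.9) = 0.036610, p(1.0) = -0.109698
s_2 = 1.000000 − (-0.109698)·(1.000000 − 0.900000) / (-0.109698 − 0.036610) = 1.000000 − (-0.010970)/(-0.146308) = 0.925023
p(0.925023) = 0.000552
s_3 = 0.925023 − 0.000552·(0.925023 − 1.000000) / (0.000552 − (-0.109698)) = 0.925023 − (-0.000041)/(0.110250) = 0.925398

0.9254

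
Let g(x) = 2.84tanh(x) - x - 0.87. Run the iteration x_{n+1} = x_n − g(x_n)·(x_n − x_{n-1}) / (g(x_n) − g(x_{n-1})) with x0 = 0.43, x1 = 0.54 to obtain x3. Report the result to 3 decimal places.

0.549

g(0.43) = -0.14889, g(0.54) = -0.00991
x2 = 0.54000 − (-0.00991)·(0.54000 − 0.43000) / (-0.00991 − (-0.14889)) = 0.54000 − (-0.00109)/(0.13897) = 0.54785
g(0.54785) = -0.00096
x3 = 0.54785 − (-0.00096)·(0.54785 − 0.54000) / (-0.00096 − (-0.00991)) = 0.54785 − (-0.00001)/(0.00896) = 0.54869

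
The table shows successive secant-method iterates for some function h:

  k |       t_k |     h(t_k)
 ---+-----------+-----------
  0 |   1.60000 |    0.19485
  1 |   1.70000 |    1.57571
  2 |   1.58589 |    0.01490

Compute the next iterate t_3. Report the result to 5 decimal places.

t_3 = 1.58589 − 0.01490·(1.58589 − 1.70000) / (0.01490 − 1.57571)
   = 1.58589 − (-0.0017002)/(-1.5608100) = 1.5848007

1.58480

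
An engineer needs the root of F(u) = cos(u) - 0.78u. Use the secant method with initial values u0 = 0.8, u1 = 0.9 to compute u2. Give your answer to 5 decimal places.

0.84749

F(0.8) = 0.0727067, F(0.9) = -0.0803900
u2 = 0.9000000 − (-0.0803900)·(0.9000000 − 0.8000000) / (-0.0803900 − 0.0727067) = 0.9000000 − (-0.0080390)/(-0.1530967) = 0.8474907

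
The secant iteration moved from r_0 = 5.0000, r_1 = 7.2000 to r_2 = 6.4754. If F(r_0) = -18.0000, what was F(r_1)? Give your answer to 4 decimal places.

8.8402

The secant line through (5.0000, -18.0000) and (7.2000, F(r_1)) crosses zero at r_2 = 6.4754.
So (5.0000, -18.0000), (7.2000, F(r_1)), (6.4754, 0) are collinear:
F(r_1) = -18.0000 · (7.2000 − 6.4754) / (5.0000 − 6.4754) = -18.0000 · (0.724600)/(-1.475400) = 8.840179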